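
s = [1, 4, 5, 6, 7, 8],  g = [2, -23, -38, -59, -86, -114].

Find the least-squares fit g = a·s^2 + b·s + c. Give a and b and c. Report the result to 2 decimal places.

a = -2.14, b = 2.69, c = 1.37

Normal-equation sums: Σs^2·s^2 = 8675, Σs^2·s = 1261, Σs^2 = 191, Σs·s = 191, Σs = 31, Σ1 = 6.
For Xᵀg: Σs^2·g = -14950, Σs·g = -2148, Σg = -318.
XᵀX·[a, b, c]ᵀ = Xᵀg becomes [[8675, 1261, 191]; [1261, 191, 31]; [191, 31, 6]]·[a, b, c]ᵀ = [-14950, -2148, -318]ᵀ.
Row-reducing yields a = -6227/2904, b = 7807/2904, c = 663/484.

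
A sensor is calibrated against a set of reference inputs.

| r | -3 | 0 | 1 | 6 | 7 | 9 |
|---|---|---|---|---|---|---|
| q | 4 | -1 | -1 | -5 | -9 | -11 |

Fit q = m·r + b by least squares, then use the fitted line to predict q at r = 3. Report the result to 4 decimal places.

q̂ = -3.4421

Entries of AᵀA: Σr·r = 176, Σr = 20, Σ1 = 6.
And Σr·q = -205, Σq = -23.
Δ = 176·6 − 20² = 656.
m = ((-205)·6 − 20·(-23))/656 = -385/328; b = (176·(-23) − 20·(-205))/656 = 13/164.
At r = 3: q̂ = (-385/328)·(3) + (13/164)·(1) = -1129/328.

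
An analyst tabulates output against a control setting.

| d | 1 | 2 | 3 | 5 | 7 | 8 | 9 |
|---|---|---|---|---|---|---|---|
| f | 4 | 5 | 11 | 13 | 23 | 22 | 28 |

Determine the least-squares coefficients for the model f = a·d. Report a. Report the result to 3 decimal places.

From the data, Σd·d = 233.
And Σd·f = 701.
Hence a = 701 / 233 ≈ 3.00858.

a = 3.009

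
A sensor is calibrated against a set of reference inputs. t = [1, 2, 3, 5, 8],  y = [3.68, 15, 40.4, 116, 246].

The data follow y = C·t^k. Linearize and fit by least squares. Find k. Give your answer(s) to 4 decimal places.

k = 2.0596

With ln yᵢ as the transformed response and ln tᵢ as the regressor:
Σln t = 5.4806, Σ(ln t)² = 8.6018, Σln y = 17.9687, Σln t·ln y = 25.0393.
Equations: 8.6018·k + 5.4806·ln C = 25.0393;  5.4806·k + 5·ln C = 17.9687.
Solving (det = 12.9714): k = 2.05963, ln C = 1.33613.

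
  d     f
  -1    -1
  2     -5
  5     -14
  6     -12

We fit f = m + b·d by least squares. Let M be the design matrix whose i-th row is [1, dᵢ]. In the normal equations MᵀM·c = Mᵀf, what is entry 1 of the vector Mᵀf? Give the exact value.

Entry 1 ↔ basis 1, so (Mᵀf)_{1} = Σᵢ fᵢ = (1)·(-1) + (1)·(-5) + (1)·(-14) + (1)·(-12) = -32.

-32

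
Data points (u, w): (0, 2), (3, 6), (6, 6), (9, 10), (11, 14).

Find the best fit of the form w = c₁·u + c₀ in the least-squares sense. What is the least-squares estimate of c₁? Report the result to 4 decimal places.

c₁ = 0.9848

Sums needed: Σu·u = 247, Σu = 29, Σ1 = 5.
For Xᵀw: Σu·w = 298, Σw = 38.
Normal equations: [[247, 29]; [29, 5]]·[c₁, c₀]ᵀ = [298, 38]ᵀ.
det = 247·5 − 29² = 394.
c₁ = (298·5 − 29·38)/394 = 194/197; c₀ = (247·38 − 29·298)/394 = 372/197.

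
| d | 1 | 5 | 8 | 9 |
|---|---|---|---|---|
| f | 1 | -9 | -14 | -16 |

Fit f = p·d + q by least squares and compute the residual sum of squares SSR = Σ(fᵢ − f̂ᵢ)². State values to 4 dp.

SSR = 1.5871

Forming XᵀX = [[171, 23]; [23, 4]] and Xᵀf = [-300, -38]ᵀ gives XᵀX·[p, q]ᵀ = Xᵀf.
det = 171·4 − 23² = 155.
p = ((-300)·4 − 23·(-38))/155 = -326/155; q = (171·(-38) − 23·(-300))/155 = 402/155.
Residuals: 79/155, -167/155, 36/155, 52/155; SSR = 246/155.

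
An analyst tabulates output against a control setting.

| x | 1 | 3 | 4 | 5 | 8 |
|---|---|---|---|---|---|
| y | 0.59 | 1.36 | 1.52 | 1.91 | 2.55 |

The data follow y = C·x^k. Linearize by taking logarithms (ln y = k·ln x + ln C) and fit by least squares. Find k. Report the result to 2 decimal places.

k = 0.71

With ln yᵢ as the transformed response and ln xᵢ as the regressor:
AᵀA = [[10.0431, 6.1738]; [6.1738, 5]], rhs = [3.9063, 1.7818]ᵀ  (here Σln x = 6.1738, Σ(ln x)² = 10.0431, Σln y = 1.7818, Σln x·ln y = 3.9063).
Δ = 10.0431·5 − (6.1738)² = 12.1000; k = (3.9063·5 − 6.1738·1.7818)/12.1000 = 0.70506, ln C = (10.0431·1.7818 − 6.1738·3.9063)/12.1000 = -0.51423.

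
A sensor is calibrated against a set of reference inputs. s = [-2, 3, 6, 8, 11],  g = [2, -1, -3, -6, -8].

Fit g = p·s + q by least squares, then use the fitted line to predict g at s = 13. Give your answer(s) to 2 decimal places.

Setting ∂/∂p … = 0 gives: 234·p + 26·q = -161;  26·p + 5·q = -16.
(Σs·s = 234, Σs = 26, Σ1 = 5, Σs·g = -161, Σg = -16.)
Eliminating q: 5·(row 1) − 26·(row 2) gives 494·p = 5·(-161) − 26·(-16) = -389, so p = -389/494.
Then q = ((-16) − 26·(-389/494))/5 = 17/19.
At s = 13: ĝ = (-389/494)·(13) + (17/19)·(1) = -355/38.

ĝ = -9.34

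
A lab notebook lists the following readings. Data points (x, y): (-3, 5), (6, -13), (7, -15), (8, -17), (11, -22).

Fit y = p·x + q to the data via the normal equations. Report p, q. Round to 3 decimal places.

Normal-equation sums: Σx·x = 279, Σx = 29, Σ1 = 5.
Right-hand side: Σx·y = -576, Σy = -62.
Eliminating q: 5·(row 1) − 29·(row 2) gives 554·p = 5·(-576) − 29·(-62) = -1082, so p = -541/277.
Then q = ((-62) − 29·(-541/277))/5 = -297/277.

p = -1.953, q = -1.072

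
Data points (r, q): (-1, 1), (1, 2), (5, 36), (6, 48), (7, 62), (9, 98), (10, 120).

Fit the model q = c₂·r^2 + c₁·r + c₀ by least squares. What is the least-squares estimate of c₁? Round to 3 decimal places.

Sums needed: Σr^2·r^2 = 20885, Σr^2·r = 2413, Σr^2 = 293, Σr·r = 293, Σr = 37, Σ1 = 7.
And Σr^2·q = 25607, Σr·q = 2985, Σq = 367.
Inverting the 3×3 Gram matrix, [c₂, c₁, c₀]ᵀ = [15097/14784, 24667/14784, 97/112]ᵀ.

c₁ = 1.668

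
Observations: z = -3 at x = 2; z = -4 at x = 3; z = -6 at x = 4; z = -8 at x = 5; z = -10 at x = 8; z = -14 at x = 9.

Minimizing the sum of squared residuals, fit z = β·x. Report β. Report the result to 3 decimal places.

Normal-equation sums: Σx·x = 199.
And Σx·z = -288.
Hence β = -288 / 199 ≈ -1.44724.

β = -1.447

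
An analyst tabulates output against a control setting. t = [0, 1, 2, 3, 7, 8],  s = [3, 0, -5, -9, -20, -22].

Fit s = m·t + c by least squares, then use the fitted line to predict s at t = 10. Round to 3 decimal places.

Setting ∂/∂m … = 0 gives: 127·m + 21·c = -353;  21·m + 6·c = -53.
(Σt·t = 127, Σt = 21, Σ1 = 6, Σt·s = -353, Σs = -53.)
Δ = 127·6 − 21² = 321.
m = ((-353)·6 − 21·(-53))/321 = -335/107; c = (127·(-53) − 21·(-353))/321 = 682/321.
At t = 10: ŝ = (-335/107)·(10) + (682/321)·(1) = -9368/321.

ŝ = -29.184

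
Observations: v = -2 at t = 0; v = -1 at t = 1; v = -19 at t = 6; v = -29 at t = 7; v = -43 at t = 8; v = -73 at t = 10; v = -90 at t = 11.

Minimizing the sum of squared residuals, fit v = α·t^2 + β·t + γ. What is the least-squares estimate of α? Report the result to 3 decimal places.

The normal equations are: 32435·α + 3403·β + 371·γ = -23048;  3403·α + 371·β + 43·γ = -2382;  371·α + 43·β + 7·γ = -257.
(Σt^2·t^2 = 32435, Σt^2·t = 3403, Σt^2 = 371, Σt·t = 371, Σt = 43, Σ1 = 7, Σt^2·v = -23048, Σt·v = -2382, Σv = -257.)
Row-reducing yields α = -91393/88728, β = 294335/88728, γ = -36969/14788.

α = -1.030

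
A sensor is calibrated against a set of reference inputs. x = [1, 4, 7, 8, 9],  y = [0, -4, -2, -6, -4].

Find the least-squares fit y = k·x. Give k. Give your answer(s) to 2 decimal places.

Setting ∂/∂k … = 0 gives: 211·k = -114.
(Σx·x = 211, Σx·y = -114.)
k = (-114)/211 = -0.540284.

k = -0.54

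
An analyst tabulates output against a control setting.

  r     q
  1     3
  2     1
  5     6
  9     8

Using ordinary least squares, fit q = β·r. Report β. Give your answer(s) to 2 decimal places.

β = 0.96

With design matrix M, MᵀM = [[111]] and Mᵀq = [107]ᵀ.
β = 107/111 = 0.963964.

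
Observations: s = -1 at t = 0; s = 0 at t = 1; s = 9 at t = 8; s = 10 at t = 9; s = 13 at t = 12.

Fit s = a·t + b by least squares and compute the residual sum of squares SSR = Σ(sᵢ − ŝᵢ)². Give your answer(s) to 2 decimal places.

SSR = 0.40

Sums needed: Σt·t = 290, Σt = 30, Σ1 = 5.
Right-hand side: Σt·s = 318, Σs = 31.
So XᵀX·[a, b]ᵀ = Xᵀs: [[290, 30]; [30, 5]]·[a, b]ᵀ = [318, 31]ᵀ.
Eliminating b: 5·(row 1) − 30·(row 2) gives 550·a = 5·318 − 30·31 = 660, so a = 6/5.
Then b = (31 − 30·(6/5))/5 = -1.
Residuals: 0, -1/5, 2/5, 1/5, -2/5; SSR = 2/5.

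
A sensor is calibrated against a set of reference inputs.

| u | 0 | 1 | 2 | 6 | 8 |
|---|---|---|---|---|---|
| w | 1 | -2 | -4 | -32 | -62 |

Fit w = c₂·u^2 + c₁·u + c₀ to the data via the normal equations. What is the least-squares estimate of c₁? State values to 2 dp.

c₁ = 0.66

With design matrix X, XᵀX = [[5409, 737, 105]; [737, 105, 17]; [105, 17, 5]] and Xᵀw = [-5138, -698, -99]ᵀ.
Row-reducing yields c₂ = -1102/1067, c₁ = 2809/4268, c₀ = -1489/4268.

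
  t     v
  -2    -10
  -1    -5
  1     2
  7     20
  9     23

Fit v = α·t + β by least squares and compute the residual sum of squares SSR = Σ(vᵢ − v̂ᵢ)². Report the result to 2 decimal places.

The normal equations are: 136·α + 14·β = 374;  14·α + 5·β = 30.
det = 136·5 − 14² = 484.
α = (374·5 − 14·30)/484 = 725/242; β = (136·30 − 14·374)/484 = -289/121.
Residuals: -196/121, 93/242, 337/242, 343/242, -381/242; SSR = 1113/121.

SSR = 9.20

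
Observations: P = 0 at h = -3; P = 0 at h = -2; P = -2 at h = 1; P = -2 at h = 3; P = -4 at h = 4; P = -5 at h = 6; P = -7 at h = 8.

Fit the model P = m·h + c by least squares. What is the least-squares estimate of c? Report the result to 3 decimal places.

Normal-equation sums: Σh·h = 139, Σh = 17, Σ1 = 7.
And Σh·P = -110, ΣP = -20.
So XᵀX·[m, c]ᵀ = XᵀP: [[139, 17]; [17, 7]]·[m, c]ᵀ = [-110, -20]ᵀ.
det = 139·7 − 17² = 684.
m = ((-110)·7 − 17·(-20))/684 = -215/342; c = (139·(-20) − 17·(-110))/684 = -455/342.

c = -1.330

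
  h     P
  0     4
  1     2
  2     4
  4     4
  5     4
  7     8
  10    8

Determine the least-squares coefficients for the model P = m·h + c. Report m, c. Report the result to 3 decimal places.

Normal-equation sums: Σh·h = 195, Σh = 29, Σ1 = 7.
Right-hand side: Σh·P = 182, ΣP = 34.
So XᵀX·[m, c]ᵀ = XᵀP: [[195, 29]; [29, 7]]·[m, c]ᵀ = [182, 34]ᵀ.
det = 195·7 − 29² = 524.
m = (182·7 − 29·34)/524 = 72/131; c = (195·34 − 29·182)/524 = 338/131.

m = 0.550, c = 2.580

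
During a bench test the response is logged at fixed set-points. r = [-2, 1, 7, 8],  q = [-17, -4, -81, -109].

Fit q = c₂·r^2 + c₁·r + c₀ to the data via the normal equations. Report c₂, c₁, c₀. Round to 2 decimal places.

c₂ = -1.95, c₁ = 2.55, c₀ = -4.27

Normal-equation sums: Σr^2·r^2 = 6514, Σr^2·r = 848, Σr^2 = 118, Σr·r = 118, Σr = 14, Σ1 = 4.
Right-hand side: Σr^2·q = -11017, Σr·q = -1409, Σq = -211.
MᵀM·[c₂, c₁, c₀]ᵀ = Mᵀq becomes [[6514, 848, 118]; [848, 118, 14]; [118, 14, 4]]·[c₂, c₁, c₀]ᵀ = [-11017, -1409, -211]ᵀ.
Row-reducing yields c₂ = -4335/2228, c₁ = 5679/2228, c₀ = -9521/2228.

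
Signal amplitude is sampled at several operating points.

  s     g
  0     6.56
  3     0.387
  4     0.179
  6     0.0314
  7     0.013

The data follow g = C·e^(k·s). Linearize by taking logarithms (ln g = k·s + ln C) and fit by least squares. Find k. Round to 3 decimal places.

Linearized form: ln g = k·s + ln C. From the 5 transformed points,
Σs = 20.0000, Σ(s)² = 110.0000, Σln g = -8.5925, Σs·ln g = -60.8948.
Equations: 110.0000·k + 20.0000·ln C = -60.8948;  20.0000·k + 5·ln C = -8.5925.
Slope k = (n·Σs·ln g − Σs·Σln g)/(n·Σ(s)² − (Σs)²) = (5·-60.8948 − 20.0000·-8.5925)/150.0000 = -0.88416; ln C = (Σln g − k·Σs)/n = 1.81817.

k = -0.884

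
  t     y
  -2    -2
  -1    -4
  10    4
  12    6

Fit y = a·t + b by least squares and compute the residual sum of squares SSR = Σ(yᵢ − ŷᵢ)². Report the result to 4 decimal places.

SSR = 3.7417

Forming MᵀM = [[249, 19]; [19, 4]] and Mᵀy = [120, 4]ᵀ gives MᵀM·[a, b]ᵀ = Mᵀy.
det = 249·4 − 19² = 635.
a = (120·4 − 19·4)/635 = 404/635; b = (249·4 − 19·120)/635 = -1284/635.
Residuals: 822/635, -852/635, -216/635, 246/635; SSR = 2376/635.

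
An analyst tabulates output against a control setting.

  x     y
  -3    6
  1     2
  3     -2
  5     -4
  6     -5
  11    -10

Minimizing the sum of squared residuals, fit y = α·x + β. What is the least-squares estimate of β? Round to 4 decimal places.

β = 2.3235

Sums needed: Σx·x = 201, Σx = 23, Σ1 = 6.
And Σx·y = -182, Σy = -13.
Normal equations: [[201, 23]; [23, 6]]·[α, β]ᵀ = [-182, -13]ᵀ.
det = 201·6 − 23² = 677.
α = ((-182)·6 − 23·(-13))/677 = -793/677; β = (201·(-13) − 23·(-182))/677 = 1573/677.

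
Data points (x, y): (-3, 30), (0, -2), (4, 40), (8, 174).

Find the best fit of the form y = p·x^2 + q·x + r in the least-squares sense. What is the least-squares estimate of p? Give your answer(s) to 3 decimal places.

p = 2.936

The normal system MᵀM·[p, q, r]ᵀ = Mᵀy is [[4433, 549, 89]; [549, 89, 9]; [89, 9, 4]]·[p, q, r]ᵀ = [12046, 1462, 242]ᵀ.
Row-reducing yields p = 138/47, q = -364/235, r = -316/235.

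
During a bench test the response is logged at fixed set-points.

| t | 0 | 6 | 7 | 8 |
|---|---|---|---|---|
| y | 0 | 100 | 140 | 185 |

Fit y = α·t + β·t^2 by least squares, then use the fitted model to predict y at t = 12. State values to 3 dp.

ŷ = 432.326

Sums needed: Σt·t = 149, Σt·t^2 = 1071, Σt^2·t^2 = 7793.
Right-hand side: Σt·y = 3060, Σt^2·y = 22300.
MᵀM·[α, β]ᵀ = Mᵀy becomes [[149, 1071]; [1071, 7793]]·[α, β]ᵀ = [3060, 22300]ᵀ.
det = 149·7793 − 1071² = 14116.
α = (3060·7793 − 1071·22300)/14116 = -9180/3529; β = (149·22300 − 1071·3060)/14116 = 11360/3529.
At t = 12: ŷ = (-9180/3529)·(12) + (11360/3529)·(144) = 1525680/3529.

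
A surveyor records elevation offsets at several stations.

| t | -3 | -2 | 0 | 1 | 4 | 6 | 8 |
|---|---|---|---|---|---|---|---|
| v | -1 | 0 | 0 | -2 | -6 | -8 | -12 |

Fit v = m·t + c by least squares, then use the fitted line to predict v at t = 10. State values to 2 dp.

v̂ = -12.69

Entries of AᵀA: Σt·t = 130, Σt = 14, Σ1 = 7.
For Aᵀv: Σt·v = -167, Σv = -29.
So AᵀA·[m, c]ᵀ = Aᵀv: [[130, 14]; [14, 7]]·[m, c]ᵀ = [-167, -29]ᵀ.
Eliminating c: 7·(row 1) − 14·(row 2) gives 714·m = 7·(-167) − 14·(-29) = -763, so m = -109/102.
Then c = ((-29) − 14·(-109/102))/7 = -716/357.
At t = 10: v̂ = (-109/102)·(10) + (-716/357)·(1) = -4531/357.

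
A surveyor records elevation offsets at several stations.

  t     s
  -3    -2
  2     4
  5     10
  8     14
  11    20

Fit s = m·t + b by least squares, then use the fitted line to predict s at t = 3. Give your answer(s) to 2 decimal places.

XᵀX·[m, b]ᵀ = Xᵀs reads: 223·m + 23·b = 396;  23·m + 5·b = 46.
Eliminating b: 5·(row 1) − 23·(row 2) gives 586·m = 5·396 − 23·46 = 922, so m = 461/293.
Then b = (46 − 23·(461/293))/5 = 575/293.
At t = 3: ŝ = (461/293)·(3) + (575/293)·(1) = 1958/293.

ŝ = 6.68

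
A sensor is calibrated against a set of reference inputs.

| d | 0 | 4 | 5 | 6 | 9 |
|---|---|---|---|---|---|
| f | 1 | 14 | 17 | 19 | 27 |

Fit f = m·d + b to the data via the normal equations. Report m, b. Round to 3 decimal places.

With design matrix A, AᵀA = [[158, 24]; [24, 5]] and Aᵀf = [498, 78]ᵀ.
Δ = 158·5 − 24² = 214.
m = (498·5 − 24·78)/214 = 309/107; b = (158·78 − 24·498)/214 = 186/107.

m = 2.888, b = 1.738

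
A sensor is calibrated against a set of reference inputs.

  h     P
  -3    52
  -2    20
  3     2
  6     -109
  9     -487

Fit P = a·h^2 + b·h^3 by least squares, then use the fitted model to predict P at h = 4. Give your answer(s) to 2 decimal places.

Compute the Gram sums: Σh^2·h^2 = 8035, Σh^2·h^3 = 66793, Σh^3·h^3 = 579619.
For XᵀP: Σh^2·P = -42805, Σh^3·P = -380077.
XᵀX·[a, b]ᵀ = XᵀP becomes [[8035, 66793]; [66793, 579619]]·[a, b]ᵀ = [-42805, -380077]ᵀ.
Determinant 8035·579619 − 66793² = 195933816.
a = ((-42805)·579619 − 66793·(-380077))/195933816 = 31993987/10885212; b = (8035·(-380077) − 66793·(-42805))/195933816 = -10824685/10885212.
At h = 4: P̂ = (31993987/10885212)·(16) + (-10824685/10885212)·(64) = -15073004/907101.

P̂ = -16.62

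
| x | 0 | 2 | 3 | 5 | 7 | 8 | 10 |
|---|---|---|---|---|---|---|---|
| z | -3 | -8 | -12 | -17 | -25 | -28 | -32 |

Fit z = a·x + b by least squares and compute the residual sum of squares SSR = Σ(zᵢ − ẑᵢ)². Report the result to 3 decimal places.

SSR = 4.739

From the data, Σx·x = 251, Σx = 35, Σ1 = 7.
Right-hand side: Σx·z = -856, Σz = -125.
Normal equations: [[251, 35]; [35, 7]]·[a, b]ᵀ = [-856, -125]ᵀ.
Eliminating b: 7·(row 1) − 35·(row 2) gives 532·a = 7·(-856) − 35·(-125) = -1617, so a = -231/76.
Then b = ((-125) − 35·(-231/76))/7 = -1415/532.
Residuals: -181/532, 393/532, -59/266, 6/7, -283/266, -545/532, 561/532; SSR = 2521/532.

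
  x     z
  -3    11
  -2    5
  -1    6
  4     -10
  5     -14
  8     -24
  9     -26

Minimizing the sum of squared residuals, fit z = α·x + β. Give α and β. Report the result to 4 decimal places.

Sums needed: Σx·x = 200, Σx = 20, Σ1 = 7.
And Σx·z = -585, Σz = -52.
Normal equations: [[200, 20]; [20, 7]]·[α, β]ᵀ = [-585, -52]ᵀ.
Eliminating β: 7·(row 1) − 20·(row 2) gives 1000·α = 7·(-585) − 20·(-52) = -3055, so α = -611/200.
Then β = ((-52) − 20·(-611/200))/7 = 13/10.

α = -3.0550, β = 1.3000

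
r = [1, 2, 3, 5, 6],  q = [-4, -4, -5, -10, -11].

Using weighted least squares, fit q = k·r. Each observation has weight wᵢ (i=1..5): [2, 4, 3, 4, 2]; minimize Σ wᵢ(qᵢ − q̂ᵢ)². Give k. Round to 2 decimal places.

Sums needed: Σwᵢ·r·r = 217.
Moment sums: Σwᵢ·r·q = -417.
k = (-417)/217 = -1.92166.

k = -1.92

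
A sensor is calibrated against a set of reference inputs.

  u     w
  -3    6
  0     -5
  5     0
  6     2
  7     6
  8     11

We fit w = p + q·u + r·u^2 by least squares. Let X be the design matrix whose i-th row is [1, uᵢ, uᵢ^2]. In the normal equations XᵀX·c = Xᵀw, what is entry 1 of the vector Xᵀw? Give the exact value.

Entry 1 ↔ basis 1, so (Xᵀw)_{1} = Σᵢ wᵢ = (1)·(6) + (1)·(-5) + (1)·(0) + (1)·(2) + (1)·(6) + (1)·(11) = 20.

20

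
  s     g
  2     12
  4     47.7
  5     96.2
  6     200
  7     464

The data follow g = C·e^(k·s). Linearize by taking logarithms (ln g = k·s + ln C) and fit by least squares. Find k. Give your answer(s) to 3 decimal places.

k = 0.725

Let Y = ln g. Fitting Y = k·s + ln C by least squares:
XᵀX = [[130.0000, 24.0000]; [24.0000, 5]], rhs = [118.0308, 22.3545]ᵀ  (here Σs = 24.0000, Σ(s)² = 130.0000, Σln g = 22.3545, Σs·ln g = 118.0308).
Solving (det = 74.0000): k = 0.72495, ln C = 0.99111.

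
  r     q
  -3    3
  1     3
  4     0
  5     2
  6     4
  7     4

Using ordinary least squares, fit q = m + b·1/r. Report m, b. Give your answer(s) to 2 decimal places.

m = 2.71, b = -0.18

The normal system AᵀA·[m, b]ᵀ = Aᵀq is [[6, 599/420]; [599/420, 222581/176400]]·[m, b]ᵀ = [16, 382/105]ᵀ.
Eliminating b: (222581/176400)·(row 1) − (599/420)·(row 2) gives (195337/35280)·m = (222581/176400)·16 − (599/420)·(382/105) = 110251/7350, so m = 2646024/976685.
Then b = ((382/105) − (599/420)·(2646024/976685))/(222581/176400) = -34944/195337.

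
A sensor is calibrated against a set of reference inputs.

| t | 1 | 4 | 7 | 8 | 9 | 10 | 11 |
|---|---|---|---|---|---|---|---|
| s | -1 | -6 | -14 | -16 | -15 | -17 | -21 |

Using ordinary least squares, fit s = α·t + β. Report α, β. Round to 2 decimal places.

α = -1.93, β = 0.90

Entries of MᵀM: Σt·t = 432, Σt = 50, Σ1 = 7.
For Mᵀs: Σt·s = -787, Σs = -90.
MᵀM·[α, β]ᵀ = Mᵀs becomes [[432, 50]; [50, 7]]·[α, β]ᵀ = [-787, -90]ᵀ.
det = 432·7 − 50² = 524.
α = ((-787)·7 − 50·(-90))/524 = -1009/524; β = (432·(-90) − 50·(-787))/524 = 235/262.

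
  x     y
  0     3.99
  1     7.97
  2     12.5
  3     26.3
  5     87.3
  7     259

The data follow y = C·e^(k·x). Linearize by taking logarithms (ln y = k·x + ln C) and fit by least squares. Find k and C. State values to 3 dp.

Taking logs, ln y = k·x + ln C, so regress ln y on x.
Σx = 18.0000, Σ(x)² = 88.0000, Σln y = 19.2810, Σx·ln y = 78.1804.
Equations: 88.0000·k + 18.0000·ln C = 78.1804;  18.0000·k + 6·ln C = 19.2810.
Δ = 88.0000·6 − (18.0000)² = 204.0000; k = (78.1804·6 − 18.0000·19.2810)/204.0000 = 0.59816, ln C = (88.0000·19.2810 − 18.0000·78.1804)/204.0000 = 1.41900, so C = exp(1.41900) = 4.13300.

k = 0.598, C = 4.133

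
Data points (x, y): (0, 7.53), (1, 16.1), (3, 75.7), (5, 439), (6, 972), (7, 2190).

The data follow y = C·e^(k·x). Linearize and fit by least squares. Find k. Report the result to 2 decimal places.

Taking logs, ln y = k·x + ln C, so regress ln y on x.
Σx = 22.0000, Σ(x)² = 120.0000, Σln y = 29.7800, Σx·ln y = 141.2994.
Equations: 120.0000·k + 22.0000·ln C = 141.2994;  22.0000·k + 6·ln C = 29.7800.
Δ = 120.0000·6 − (22.0000)² = 236.0000; k = (141.2994·6 − 22.0000·29.7800)/236.0000 = 0.81626, ln C = (120.0000·29.7800 − 22.0000·141.2994)/236.0000 = 1.97040.

k = 0.82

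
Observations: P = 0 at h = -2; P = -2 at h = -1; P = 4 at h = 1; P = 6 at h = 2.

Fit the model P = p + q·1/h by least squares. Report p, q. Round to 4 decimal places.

p = 2.0000, q = 3.6000

Compute the Gram sums: Σ1 = 4, Σ1/h = 0, Σ1/h·1/h = 5/2.
Moment sums: ΣP = 8, Σ1/h·P = 9.
XᵀX·[p, q]ᵀ = XᵀP becomes [[4, 0]; [0, 5/2]]·[p, q]ᵀ = [8, 9]ᵀ.
Eliminating q: (5/2)·(row 1) − 0·(row 2) gives 10·p = (5/2)·8 − 0·9 = 20, so p = 2.
Then q = (9 − 0·2)/(5/2) = 18/5.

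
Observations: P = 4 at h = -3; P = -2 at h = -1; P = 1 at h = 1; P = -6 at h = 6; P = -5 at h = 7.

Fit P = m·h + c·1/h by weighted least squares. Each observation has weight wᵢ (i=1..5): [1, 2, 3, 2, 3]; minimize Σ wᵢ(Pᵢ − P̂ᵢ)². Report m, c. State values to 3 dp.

Compute the Gram sums: Σwᵢ·h·h = 233, Σwᵢ·h·1/h = 11, Σwᵢ·1/h·1/h = 1537/294.
For AᵀWP: Σwᵢ·h·P = -182, Σwᵢ·1/h·P = 32/21.
Δ = 233·(1537/294) − 11² = 322547/294.
m = ((-182)·(1537/294) − 11·(32/21))/(322547/294) = -284662/322547; c = (233·(32/21) − 11·(-182))/(322547/294) = 692972/322547.

m = -0.883, c = 2.148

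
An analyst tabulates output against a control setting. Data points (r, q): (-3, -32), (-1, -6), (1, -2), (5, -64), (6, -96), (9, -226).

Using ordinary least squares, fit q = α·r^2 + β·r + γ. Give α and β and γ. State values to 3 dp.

Setting ∂/∂α … = 0 gives: 8565·α + 1043·β + 153·γ = -23658;  1043·α + 153·β + 17·γ = -2830;  153·α + 17·β + 6·γ = -426.
Inverting the 3×3 Gram matrix, [α, β, γ]ᵀ = [-88031/29350, 57423/29350, -879/14675]ᵀ.

α = -2.999, β = 1.956, γ = -0.060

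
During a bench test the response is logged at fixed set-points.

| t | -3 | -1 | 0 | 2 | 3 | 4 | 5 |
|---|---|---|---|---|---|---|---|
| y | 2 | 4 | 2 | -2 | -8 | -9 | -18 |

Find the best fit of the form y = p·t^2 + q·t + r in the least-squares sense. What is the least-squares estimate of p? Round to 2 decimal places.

From the data, Σt^2·t^2 = 1060, Σt^2·t = 196, Σt^2 = 64, Σt·t = 64, Σt = 10, Σ1 = 7.
Moment sums: Σt^2·y = -652, Σt·y = -164, Σy = -29.
Normal equations: [[1060, 196, 64]; [196, 64, 10]; [64, 10, 7]]·[p, q, r]ᵀ = [-652, -164, -29]ᵀ.
Inverting the 3×3 Gram matrix, [p, q, r]ᵀ = [-1871/3696, -5177/3696, 4595/1848]ᵀ.

p = -0.51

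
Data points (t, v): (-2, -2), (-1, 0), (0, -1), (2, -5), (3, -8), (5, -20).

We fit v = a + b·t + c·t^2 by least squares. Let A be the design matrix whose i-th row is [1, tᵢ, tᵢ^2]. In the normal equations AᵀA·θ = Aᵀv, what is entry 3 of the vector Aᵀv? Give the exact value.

Entry 3 ↔ basis t^2, so (Aᵀv)_{3} = Σᵢ (t^2)·vᵢ = (4)·(-2) + (1)·(0) + (0)·(-1) + (4)·(-5) + (9)·(-8) + (25)·(-20) = -600.

-600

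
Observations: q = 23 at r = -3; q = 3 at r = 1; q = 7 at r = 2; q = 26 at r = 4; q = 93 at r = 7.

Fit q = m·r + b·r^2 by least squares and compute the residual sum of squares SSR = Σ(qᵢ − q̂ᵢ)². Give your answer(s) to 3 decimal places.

Forming XᵀX = [[79, 389]; [389, 2755]] and Xᵀq = [703, 5211]ᵀ gives XᵀX·[m, b]ᵀ = Xᵀq.
det = 79·2755 − 389² = 66324.
m = (703·2755 − 389·5211)/66324 = -45157/33162; b = (79·5211 − 389·703)/66324 = 69101/33162.
Residuals: 891/5527, 37771/16581, 7674/5527, -31388/16581, 7108/16581; SSR = 180902/16581.

SSR = 10.910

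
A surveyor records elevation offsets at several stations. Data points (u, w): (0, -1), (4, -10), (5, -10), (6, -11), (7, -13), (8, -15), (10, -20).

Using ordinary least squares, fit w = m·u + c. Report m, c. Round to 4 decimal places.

m = -1.7884, c = -1.2093

Forming MᵀM = [[290, 40]; [40, 7]] and Mᵀw = [-567, -80]ᵀ gives MᵀM·[m, c]ᵀ = Mᵀw.
Eliminating c: 7·(row 1) − 40·(row 2) gives 430·m = 7·(-567) − 40·(-80) = -769, so m = -769/430.
Then c = ((-80) − 40·(-769/430))/7 = -52/43.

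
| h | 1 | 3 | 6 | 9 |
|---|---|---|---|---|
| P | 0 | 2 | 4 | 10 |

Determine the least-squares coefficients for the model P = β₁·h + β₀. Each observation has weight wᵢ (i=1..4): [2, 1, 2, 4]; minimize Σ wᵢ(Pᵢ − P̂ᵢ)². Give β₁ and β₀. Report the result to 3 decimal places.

Compute the Gram sums: Σwᵢ·h·h = 407, Σwᵢ·h = 53, Σwᵢ·1 = 9.
Right-hand side: Σwᵢ·h·P = 414, Σwᵢ·P = 50.
Eliminating β₀: 9·(row 1) − 53·(row 2) gives 854·β₁ = 9·414 − 53·50 = 1076, so β₁ = 538/427.
Then β₀ = (50 − 53·(538/427))/9 = -796/427.

β₁ = 1.260, β₀ = -1.864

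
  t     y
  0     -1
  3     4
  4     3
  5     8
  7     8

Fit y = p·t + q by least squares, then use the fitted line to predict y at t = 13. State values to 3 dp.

ŷ = 16.896

With design matrix X, XᵀX = [[99, 19]; [19, 5]] and Xᵀy = [120, 22]ᵀ.
Determinant 99·5 − 19² = 134.
p = (120·5 − 19·22)/134 = 91/67; q = (99·22 − 19·120)/134 = -51/67.
At t = 13: ŷ = (91/67)·(13) + (-51/67)·(1) = 1132/67.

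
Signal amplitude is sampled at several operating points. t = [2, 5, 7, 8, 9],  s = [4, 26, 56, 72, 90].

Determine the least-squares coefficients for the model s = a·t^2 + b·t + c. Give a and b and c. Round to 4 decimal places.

Entries of MᵀM: Σt^2·t^2 = 13699, Σt^2·t = 1717, Σt^2 = 223, Σt·t = 223, Σt = 31, Σ1 = 5.
For Mᵀs: Σt^2·s = 15308, Σt·s = 1916, Σs = 248.
Solving the 3×3 system (Gaussian elimination) gives a = 162/143, b = -2/143, c = -120/143.

a = 1.1329, b = -0.0140, c = -0.8392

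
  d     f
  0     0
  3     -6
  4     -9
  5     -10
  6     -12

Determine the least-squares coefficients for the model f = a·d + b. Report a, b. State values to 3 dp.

AᵀA·[a, b]ᵀ = Aᵀf reads: 86·a + 18·b = -176;  18·a + 5·b = -37.
Eliminating b: 5·(row 1) − 18·(row 2) gives 106·a = 5·(-176) − 18·(-37) = -214, so a = -107/53.
Then b = ((-37) − 18·(-107/53))/5 = -7/53.

a = -2.019, b = -0.132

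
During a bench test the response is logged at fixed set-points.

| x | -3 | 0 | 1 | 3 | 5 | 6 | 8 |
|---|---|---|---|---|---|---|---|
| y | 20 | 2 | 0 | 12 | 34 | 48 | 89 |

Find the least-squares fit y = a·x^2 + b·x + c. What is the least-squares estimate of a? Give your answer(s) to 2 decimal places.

a = 1.55

Entries of AᵀA: Σx^2·x^2 = 6180, Σx^2·x = 854, Σx^2 = 144, Σx·x = 144, Σx = 20, Σ1 = 7.
Moment sums: Σx^2·y = 8562, Σx·y = 1146, Σy = 205.
Row-reducing yields a = 226477/146321, b = -210123/146321, c = 226511/146321.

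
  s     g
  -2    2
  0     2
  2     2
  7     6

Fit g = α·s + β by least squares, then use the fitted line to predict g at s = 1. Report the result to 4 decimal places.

Sums needed: Σs·s = 57, Σs = 7, Σ1 = 4.
For Mᵀg: Σs·g = 42, Σg = 12.
Normal equations: [[57, 7]; [7, 4]]·[α, β]ᵀ = [42, 12]ᵀ.
det = 57·4 − 7² = 179.
α = (42·4 − 7·12)/179 = 84/179; β = (57·12 − 7·42)/179 = 390/179.
At s = 1: ĝ = (84/179)·(1) + (390/179)·(1) = 474/179.

ĝ = 2.6480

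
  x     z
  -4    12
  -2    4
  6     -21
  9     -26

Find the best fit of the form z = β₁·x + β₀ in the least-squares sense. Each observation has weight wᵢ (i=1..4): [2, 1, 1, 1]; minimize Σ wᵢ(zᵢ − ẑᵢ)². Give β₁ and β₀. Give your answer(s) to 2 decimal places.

From the data, Σwᵢ·x·x = 153, Σwᵢ·x = 5, Σwᵢ·1 = 5.
Right-hand side: Σwᵢ·x·z = -464, Σwᵢ·z = -19.
det = 153·5 − 5² = 740.
β₁ = ((-464)·5 − 5·(-19))/740 = -445/148; β₀ = (153·(-19) − 5·(-464))/740 = -587/740.

β₁ = -3.01, β₀ = -0.79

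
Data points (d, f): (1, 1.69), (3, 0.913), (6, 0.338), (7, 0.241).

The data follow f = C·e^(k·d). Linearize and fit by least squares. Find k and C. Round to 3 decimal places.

Linearized form: ln f = k·d + ln C. From the 4 transformed points,
Σd = 17.0000, Σ(d)² = 95.0000, Σln f = -2.0740, Σd·ln f = -16.2173.
Equations: 95.0000·k + 17.0000·ln C = -16.2173;  17.0000·k + 4·ln C = -2.0740.
Slope k = (n·Σd·ln f − Σd·Σln f)/(n·Σ(d)² − (Σd)²) = (4·-16.2173 − 17.0000·-2.0740)/91.0000 = -0.32541; ln C = (Σln f − k·Σd)/n = 0.86448, so C = exp(0.86448) = 2.37378.

k = -0.325, C = 2.374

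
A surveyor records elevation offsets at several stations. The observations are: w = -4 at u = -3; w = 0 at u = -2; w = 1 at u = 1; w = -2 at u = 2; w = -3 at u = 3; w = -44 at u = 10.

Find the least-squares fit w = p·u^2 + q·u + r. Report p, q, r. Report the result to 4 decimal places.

p = -0.4492, q = 0.0040, r = 0.8350

The normal system XᵀX·[p, q, r]ᵀ = Xᵀw is [[10195, 1001, 127]; [1001, 127, 11]; [127, 11, 6]]·[p, q, r]ᵀ = [-4470, -440, -52]ᵀ.
Row-reducing yields p = -285587/635700, q = 2563/635700, r = 88471/105950.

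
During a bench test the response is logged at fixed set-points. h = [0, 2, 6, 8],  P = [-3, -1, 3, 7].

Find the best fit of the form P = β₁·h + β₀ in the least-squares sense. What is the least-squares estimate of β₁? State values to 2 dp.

The normal equations are: 104·β₁ + 16·β₀ = 72;  16·β₁ + 4·β₀ = 6.
Eliminating β₀: 4·(row 1) − 16·(row 2) gives 160·β₁ = 4·72 − 16·6 = 192, so β₁ = 6/5.
Then β₀ = (6 − 16·(6/5))/4 = -33/10.

β₁ = 1.20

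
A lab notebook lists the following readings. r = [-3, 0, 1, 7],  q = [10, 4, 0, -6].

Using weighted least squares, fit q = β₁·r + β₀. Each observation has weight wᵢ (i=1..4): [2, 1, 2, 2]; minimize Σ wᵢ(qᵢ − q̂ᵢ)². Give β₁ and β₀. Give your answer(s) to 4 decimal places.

XᵀWX·[β₁, β₀]ᵀ = XᵀWq reads: 118·β₁ + 10·β₀ = -144;  10·β₁ + 7·β₀ = 12.
Δ = 118·7 − 10² = 726.
β₁ = ((-144)·7 − 10·12)/726 = -188/121; β₀ = (118·12 − 10·(-144))/726 = 476/121.

β₁ = -1.5537, β₀ = 3.9339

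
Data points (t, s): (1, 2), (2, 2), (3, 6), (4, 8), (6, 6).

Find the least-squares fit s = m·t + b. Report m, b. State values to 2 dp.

m = 1.03, b = 1.51

Entries of XᵀX: Σt·t = 66, Σt = 16, Σ1 = 5.
Moment sums: Σt·s = 92, Σs = 24.
So XᵀX·[m, b]ᵀ = Xᵀs: [[66, 16]; [16, 5]]·[m, b]ᵀ = [92, 24]ᵀ.
det = 66·5 − 16² = 74.
m = (92·5 − 16·24)/74 = 38/37; b = (66·24 − 16·92)/74 = 56/37.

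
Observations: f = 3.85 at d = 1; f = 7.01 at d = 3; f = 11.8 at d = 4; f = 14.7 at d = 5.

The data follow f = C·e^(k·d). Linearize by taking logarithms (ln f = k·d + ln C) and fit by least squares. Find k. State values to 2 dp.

Linearized form: ln f = k·d + ln C. From the 4 transformed points,
Over the data: Σd = 13.0000, Σ(d)² = 51.0000, Σln f = 8.4514, Σd·ln f = 30.5017.
Normal system: [[51.0000, 13.0000]; [13.0000, 4]]·[k, ln C]ᵀ = [30.5017, 8.4514]ᵀ.
Slope k = (n·Σd·ln f − Σd·Σln f)/(n·Σ(d)² − (Σd)²) = (4·30.5017 − 13.0000·8.4514)/35.0000 = 0.34684; ln C = (Σln f − k·Σd)/n = 0.98562.

k = 0.35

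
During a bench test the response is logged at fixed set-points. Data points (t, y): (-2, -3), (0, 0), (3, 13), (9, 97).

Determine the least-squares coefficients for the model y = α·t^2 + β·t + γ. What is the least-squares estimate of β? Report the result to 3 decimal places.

From the data, Σt^2·t^2 = 6658, Σt^2·t = 748, Σt^2 = 94, Σt·t = 94, Σt = 10, Σ1 = 4.
Moment sums: Σt^2·y = 7962, Σt·y = 918, Σy = 107.
Solving the 3×3 system (Gaussian elimination) gives α = 14057/14604, β = 33169/14604, γ = -7535/4868.

β = 2.271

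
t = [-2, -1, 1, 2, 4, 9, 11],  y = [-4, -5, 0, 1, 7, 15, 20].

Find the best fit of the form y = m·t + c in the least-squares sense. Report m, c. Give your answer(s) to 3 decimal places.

Entries of MᵀM: Σt·t = 228, Σt = 24, Σ1 = 7.
Right-hand side: Σt·y = 398, Σy = 34.
Eliminating c: 7·(row 1) − 24·(row 2) gives 1020·m = 7·398 − 24·34 = 1970, so m = 197/102.
Then c = (34 − 24·(197/102))/7 = -30/17.

m = 1.931, c = -1.765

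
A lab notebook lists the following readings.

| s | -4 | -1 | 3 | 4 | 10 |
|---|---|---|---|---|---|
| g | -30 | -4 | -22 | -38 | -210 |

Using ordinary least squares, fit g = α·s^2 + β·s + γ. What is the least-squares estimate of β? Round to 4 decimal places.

β = -0.9181

With design matrix A, AᵀA = [[10594, 1026, 142]; [1026, 142, 12]; [142, 12, 5]] and Aᵀg = [-22290, -2194, -304]ᵀ.
Solving the 3×3 system (Gaussian elimination) gives α = -339061/170768, β = -156785/170768, γ = -14503/6568.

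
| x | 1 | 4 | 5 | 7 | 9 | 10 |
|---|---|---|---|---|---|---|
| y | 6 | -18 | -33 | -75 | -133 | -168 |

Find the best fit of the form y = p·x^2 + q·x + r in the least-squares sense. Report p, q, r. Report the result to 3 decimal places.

Entries of AᵀA: Σx^2·x^2 = 19844, Σx^2·x = 2262, Σx^2 = 272, Σx·x = 272, Σx = 36, Σ1 = 6.
Moment sums: Σx^2·y = -32355, Σx·y = -3633, Σy = -421.
So AᵀA·[p, q, r]ᵀ = Aᵀy: [[19844, 2262, 272]; [2262, 272, 36]; [272, 36, 6]]·[p, q, r]ᵀ = [-32355, -3633, -421]ᵀ.
Row-reducing yields p = -9791/5110, q = 261/146, r = 30497/5110.

p = -1.916, q = 1.788, r = 5.968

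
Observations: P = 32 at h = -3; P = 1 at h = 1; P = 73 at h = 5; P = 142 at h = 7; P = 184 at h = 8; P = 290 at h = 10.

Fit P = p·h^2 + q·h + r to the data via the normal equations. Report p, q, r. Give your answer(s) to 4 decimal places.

p = 2.9888, q = -0.9752, r = 1.3465

Compute the Gram sums: Σh^2·h^2 = 17204, Σh^2·h = 1954, Σh^2 = 248, Σh·h = 248, Σh = 28, Σ1 = 6.
For XᵀP: Σh^2·P = 49848, Σh·P = 5636, ΣP = 722.
Normal equations: [[17204, 1954, 248]; [1954, 248, 28]; [248, 28, 6]]·[p, q, r]ᵀ = [49848, 5636, 722]ᵀ.
Solving the 3×3 system (Gaussian elimination) gives p = 406136/135885, q = -26504/27177, r = 60989/45295.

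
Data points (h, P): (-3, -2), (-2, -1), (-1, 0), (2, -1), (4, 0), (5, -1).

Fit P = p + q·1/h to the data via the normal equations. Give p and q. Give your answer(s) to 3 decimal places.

p = -0.858, q = -0.170

The normal equations are: 6·p + (-53/60)·q = -5;  (-53/60)·p + (6169/3600)·q = 7/15.
(Σ1 = 6, Σ1/h = -53/60, Σ1/h·1/h = 6169/3600, ΣP = -5, Σ1/h·P = 7/15.)
Determinant 6·(6169/3600) − (-53/60)² = 6841/720.
p = ((-5)·(6169/3600) − (-53/60)·(7/15))/(6841/720) = -29361/34205; q = (6·(7/15) − (-53/60)·(-5))/(6841/720) = -1164/6841.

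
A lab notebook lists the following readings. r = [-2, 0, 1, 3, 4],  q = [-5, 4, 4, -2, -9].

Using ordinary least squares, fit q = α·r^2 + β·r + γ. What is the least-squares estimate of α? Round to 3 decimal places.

Setting ∂/∂α … = 0 gives: 354·α + 84·β + 30·γ = -178;  84·α + 30·β + 6·γ = -28;  30·α + 6·β + 5·γ = -8.
Solving the 3×3 system (Gaussian elimination) gives α = -289/231, β = 422/231, γ = 26/7.

α = -1.251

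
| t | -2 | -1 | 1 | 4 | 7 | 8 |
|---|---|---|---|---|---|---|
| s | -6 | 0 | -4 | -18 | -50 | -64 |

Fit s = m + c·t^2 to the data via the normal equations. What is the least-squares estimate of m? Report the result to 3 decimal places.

m = -1.567

Entries of XᵀX: Σ1 = 6, Σt^2 = 135, Σt^2·t^2 = 6771.
Right-hand side: Σs = -142, Σt^2·s = -6862.
det = 6·6771 − 135² = 22401.
m = ((-142)·6771 − 135·(-6862))/22401 = -616/393; c = (6·(-6862) − 135·(-142))/22401 = -386/393.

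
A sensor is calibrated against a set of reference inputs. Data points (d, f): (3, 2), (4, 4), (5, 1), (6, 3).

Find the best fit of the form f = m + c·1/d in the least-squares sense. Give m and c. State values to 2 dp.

Normal-equation sums: Σ1 = 4, Σ1/d = 19/20, Σ1/d·1/d = 869/3600.
Right-hand side: Σf = 10, Σ1/d·f = 71/30.
So AᵀA·[m, c]ᵀ = Aᵀf: [[4, 19/20]; [19/20, 869/3600]]·[m, c]ᵀ = [10, 71/30]ᵀ.
Δ = 4·(869/3600) − (19/20)² = 227/3600.
m = (10·(869/3600) − (19/20)·(71/30))/(227/3600) = 596/227; c = (4·(71/30) − (19/20)·10)/(227/3600) = -120/227.

m = 2.63, c = -0.53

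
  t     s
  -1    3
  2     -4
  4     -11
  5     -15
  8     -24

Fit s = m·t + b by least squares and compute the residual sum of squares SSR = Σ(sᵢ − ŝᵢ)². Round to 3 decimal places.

SSR = 3.027

With design matrix X, XᵀX = [[110, 18]; [18, 5]] and Xᵀs = [-322, -51]ᵀ.
Eliminating b: 5·(row 1) − 18·(row 2) gives 226·m = 5·(-322) − 18·(-51) = -692, so m = -346/113.
Then b = ((-51) − 18·(-346/113))/5 = 93/113.
Residuals: -100/113, 147/113, 48/113, -58/113, -37/113; SSR = 342/113.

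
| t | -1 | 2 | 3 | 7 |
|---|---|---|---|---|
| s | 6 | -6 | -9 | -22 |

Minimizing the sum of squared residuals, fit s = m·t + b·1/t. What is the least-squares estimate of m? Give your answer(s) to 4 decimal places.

Compute the Gram sums: Σt·t = 63, Σt·1/t = 4, Σ1/t·1/t = 2437/1764.
And Σt·s = -199, Σ1/t·s = -106/7.
AᵀA·[m, b]ᵀ = Aᵀs becomes [[63, 4]; [4, 2437/1764]]·[m, b]ᵀ = [-199, -106/7]ᵀ.
Determinant 63·(2437/1764) − 4² = 1989/28.
m = ((-199)·(2437/1764) − 4·(-106/7))/(1989/28) = -378115/125307; b = (63·(-106/7) − 4·(-199))/(1989/28) = -4424/1989.

m = -3.0175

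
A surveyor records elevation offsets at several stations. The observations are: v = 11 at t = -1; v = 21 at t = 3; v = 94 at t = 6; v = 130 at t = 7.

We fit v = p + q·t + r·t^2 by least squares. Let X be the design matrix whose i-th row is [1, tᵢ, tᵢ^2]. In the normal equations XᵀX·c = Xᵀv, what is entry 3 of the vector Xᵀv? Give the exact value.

9954

Entry 3 ↔ basis t^2, so (Xᵀv)_{3} = Σᵢ (t^2)·vᵢ = (1)·(11) + (9)·(21) + (36)·(94) + (49)·(130) = 9954.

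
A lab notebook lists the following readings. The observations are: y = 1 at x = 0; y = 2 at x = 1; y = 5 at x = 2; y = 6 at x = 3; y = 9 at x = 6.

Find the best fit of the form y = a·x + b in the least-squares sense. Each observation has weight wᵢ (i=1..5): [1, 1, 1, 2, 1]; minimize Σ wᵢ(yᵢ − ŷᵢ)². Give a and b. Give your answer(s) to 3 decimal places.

Entries of MᵀWM: Σwᵢ·x·x = 59, Σwᵢ·x = 15, Σwᵢ·1 = 6.
And Σwᵢ·x·y = 102, Σwᵢ·y = 29.
MᵀWM·[a, b]ᵀ = MᵀWy becomes [[59, 15]; [15, 6]]·[a, b]ᵀ = [102, 29]ᵀ.
Eliminating b: 6·(row 1) − 15·(row 2) gives 129·a = 6·102 − 15·29 = 177, so a = 59/43.
Then b = (29 − 15·(59/43))/6 = 181/129.

a = 1.372, b = 1.403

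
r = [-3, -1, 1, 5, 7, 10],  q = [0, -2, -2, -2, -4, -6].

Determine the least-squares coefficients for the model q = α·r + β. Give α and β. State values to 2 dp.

α = -0.38, β = -1.47

The normal system XᵀX·[α, β]ᵀ = Xᵀq is [[185, 19]; [19, 6]]·[α, β]ᵀ = [-98, -16]ᵀ.
Determinant 185·6 − 19² = 749.
α = ((-98)·6 − 19·(-16))/749 = -284/749; β = (185·(-16) − 19·(-98))/749 = -1098/749.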